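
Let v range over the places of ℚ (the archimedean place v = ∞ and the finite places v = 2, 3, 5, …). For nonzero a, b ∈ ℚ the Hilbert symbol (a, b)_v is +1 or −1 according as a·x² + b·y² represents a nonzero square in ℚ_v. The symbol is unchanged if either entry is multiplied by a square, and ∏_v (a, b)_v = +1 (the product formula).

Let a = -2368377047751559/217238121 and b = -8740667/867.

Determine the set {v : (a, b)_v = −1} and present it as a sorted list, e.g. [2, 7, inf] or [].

[3, 13, 31, inf]

Mod squares: a ≡ -31, b ≡ -49569. Check v ∈ {∞, 2, 3, 13, 17, 23, 31, 41}.
v=41: a=41^2·(≡36), b=41^1·(≡9) mod 41; (36|41)=+1, (9|41)=+1; (−1)^{2·1·20}·(+1)^1·(+1)^2 = +1.
v=∞: -31 < 0 and -49569 < 0  ⇒  (a,b)_∞ = -1.
v=31: a=31^3·(≡29), b=31^1·(≡12) mod 31; (29|31)=-1, (12|31)=-1; (−1)^{3·1·15}·(-1)^1·(-1)^3 = -1.
v=2: v_2(a)=0, v_2(b)=0; units ≡ 1, 7 (mod 8); ε·ε+αω+βω = 0·1+0·0+0·0 ≡ 0  ⇒  (a,b)_2 = +1.
v=17: a=17^-6·(≡7), b=17^-2·(≡12) mod 17; (7|17)=-1, (12|17)=-1; (−1)^{-6·-2·8}·(-1)^-2·(-1)^-6 = +1.
v=23: a=23^4·(≡17), b=23^2·(≡21) mod 23; (17|23)=-1, (21|23)=-1; (−1)^{4·2·11}·(-1)^2·(-1)^4 = +1.
v=3: a=3^-2·(≡2), b=3^-1·(≡1) mod 3; (2|3)=-1, (1|3)=+1; (−1)^{-2·-1·1}·(-1)^-1·(+1)^-2 = -1.
v=13: a=13^2·(≡11), b=13^1·(≡3) mod 13; (11|13)=-1, (3|13)=+1; (−1)^{2·1·6}·(-1)^1·(+1)^2 = -1.
|Ram(-31, -49569)| = 4, even; anisotropic at {3, 13, 31, ∞}.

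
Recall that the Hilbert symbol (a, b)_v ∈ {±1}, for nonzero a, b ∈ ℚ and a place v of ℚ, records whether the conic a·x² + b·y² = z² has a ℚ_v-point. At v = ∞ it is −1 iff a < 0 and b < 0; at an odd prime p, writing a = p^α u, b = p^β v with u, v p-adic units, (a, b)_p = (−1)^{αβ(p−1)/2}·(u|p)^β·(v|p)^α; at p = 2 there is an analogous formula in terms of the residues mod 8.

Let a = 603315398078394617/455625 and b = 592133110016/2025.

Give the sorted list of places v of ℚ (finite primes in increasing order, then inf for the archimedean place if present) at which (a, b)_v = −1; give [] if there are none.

Mod squares: a ≡ 1073, b ≡ 41. Check v ∈ {∞, 2, 3, 5, 7, 11, 29, 37, 41}.
v=29: a=29^3·(≡8), b=29^2·(≡19) mod 29; (8|29)=-1, (19|29)=-1; (−1)^{3·2·14}·(-1)^2·(-1)^3 = -1.
v=41: a=41^2·(≡35), b=41^1·(≡40) mod 41; (35|41)=-1, (40|41)=+1; (−1)^{2·1·20}·(-1)^1·(+1)^2 = -1.
v=2: v_2(a)=0, v_2(b)=8; units ≡ 1, 1 (mod 8); ε·ε+αω+βω = 0·0+0·0+8·0 ≡ 0  ⇒  (a,b)_2 = +1.
v=7: a=7^4·(≡1), b=7^2·(≡6) mod 7; (1|7)=+1, (6|7)=-1; (−1)^{4·2·3}·(+1)^2·(-1)^4 = +1.
v=37: a=37^3·(≡17), b=37^2·(≡4) mod 37; (17|37)=-1, (4|37)=+1; (−1)^{3·2·18}·(-1)^2·(+1)^3 = +1.
v=11: a=11^2·(≡7), b=11^0·(≡8) mod 11; (7|11)=-1, (8|11)=-1; (−1)^{2·0·5}·(-1)^0·(-1)^2 = +1.
v=3: a=3^-6·(≡2), b=3^-4·(≡2) mod 3; (2|3)=-1, (2|3)=-1; (−1)^{-6·-4·1}·(-1)^-4·(-1)^-6 = +1.
v=∞: 1073 > 0 and 41 > 0  ⇒  (a,b)_∞ = +1.
v=5: a=5^-4·(≡3), b=5^-2·(≡1) mod 5; (3|5)=-1, (1|5)=+1; (−1)^{-4·-2·2}·(-1)^-2·(+1)^-4 = +1.
(1073, 41 / ℚ) ramifies at {29, 41}: a division algebra.

[29, 41]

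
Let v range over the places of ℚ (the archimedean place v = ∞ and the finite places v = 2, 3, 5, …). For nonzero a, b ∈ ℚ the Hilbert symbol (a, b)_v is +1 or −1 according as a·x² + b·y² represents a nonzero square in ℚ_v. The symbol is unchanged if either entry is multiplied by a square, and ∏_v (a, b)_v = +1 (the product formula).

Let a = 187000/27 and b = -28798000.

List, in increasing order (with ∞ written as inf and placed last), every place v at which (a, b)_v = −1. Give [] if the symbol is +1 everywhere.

Mod squares: a ≡ 5610, b ≡ -595. Check v ∈ {∞, 2, 3, 5, 7, 11, 17}.
v=5: a=5^3·(≡3), b=5^3·(≡1) mod 5; (3|5)=-1, (1|5)=+1; (−1)^{3·3·2}·(-1)^3·(+1)^3 = -1.
v=17: a=17^1·(≡12), b=17^1·(≡16) mod 17; (12|17)=-1, (16|17)=+1; (−1)^{1·1·8}·(-1)^1·(+1)^1 = -1.
v=11: a=11^1·(≡1), b=11^2·(≡7) mod 11; (1|11)=+1, (7|11)=-1; (−1)^{1·2·5}·(+1)^2·(-1)^1 = -1.
v=3: a=3^-3·(≡1), b=3^0·(≡2) mod 3; (1|3)=+1, (2|3)=-1; (−1)^{-3·0·1}·(+1)^0·(-1)^-3 = -1.
v=∞: 5610 > 0 and -595 < 0  ⇒  (a,b)_∞ = +1.
v=2: v_2(a)=3, v_2(b)=4; units ≡ 5, 5 (mod 8); ε·ε+αω+βω = 0·0+3·1+4·1 ≡ 1  ⇒  (a,b)_2 = -1.
v=7: a=7^0·(≡5), b=7^1·(≡5) mod 7; (5|7)=-1, (5|7)=-1; (−1)^{0·1·3}·(-1)^1·(-1)^0 = -1.
(5610, -595 / ℚ) ramifies at {2, 3, 5, 7, 11, 17}: a division algebra.

[2, 3, 5, 7, 11, 17]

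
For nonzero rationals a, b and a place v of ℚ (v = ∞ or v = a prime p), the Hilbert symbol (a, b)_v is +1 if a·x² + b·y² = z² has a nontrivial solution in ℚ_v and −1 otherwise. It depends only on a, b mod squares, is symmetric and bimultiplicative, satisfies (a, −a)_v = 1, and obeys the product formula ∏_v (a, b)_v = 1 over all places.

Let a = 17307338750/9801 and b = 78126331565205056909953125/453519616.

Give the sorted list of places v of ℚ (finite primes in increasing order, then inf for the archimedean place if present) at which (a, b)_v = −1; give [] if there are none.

Mod squares: a ≡ 27691742, b ≡ 321997. Check v ∈ {∞, 2, 3, 5, 11, 13, 17, 31, 43, 47}.
v=31: a=31^1·(≡17), b=31^3·(≡2) mod 31; (17|31)=-1, (2|31)=+1; (−1)^{1·3·15}·(-1)^3·(+1)^1 = +1.
v=43: a=43^1·(≡30), b=43^2·(≡40) mod 43; (30|43)=-1, (40|43)=+1; (−1)^{1·2·21}·(-1)^2·(+1)^1 = +1.
v=11: a=11^-2·(≡5), b=11^-6·(≡1) mod 11; (5|11)=+1, (1|11)=+1; (−1)^{-2·-6·5}·(+1)^-6·(+1)^-2 = +1.
v=2: v_2(a)=1, v_2(b)=-8; units ≡ 7, 5 (mod 8); ε·ε+αω+βω = 1·0+1·1+-8·0 ≡ 1  ⇒  (a,b)_2 = -1.
v=3: a=3^-4·(≡2), b=3^4·(≡1) mod 3; (2|3)=-1, (1|3)=+1; (−1)^{-4·4·1}·(-1)^4·(+1)^-4 = +1.
v=∞: 27691742 > 0 and 321997 > 0  ⇒  (a,b)_∞ = +1.
v=5: a=5^4·(≡2), b=5^6·(≡2) mod 5; (2|5)=-1, (2|5)=-1; (−1)^{4·6·2}·(-1)^6·(-1)^4 = +1.
v=47: a=47^1·(≡38), b=47^3·(≡17) mod 47; (38|47)=-1, (17|47)=+1; (−1)^{1·3·23}·(-1)^3·(+1)^1 = +1.
v=13: a=13^1·(≡7), b=13^3·(≡12) mod 13; (7|13)=-1, (12|13)=+1; (−1)^{1·3·6}·(-1)^3·(+1)^1 = -1.
v=17: a=17^1·(≡10), b=17^3·(≡6) mod 17; (10|17)=-1, (6|17)=-1; (−1)^{1·3·8}·(-1)^3·(-1)^1 = +1.
Ram(27691742, 321997) = {2, 13}; no ℚ_2-point on the conic.

[2, 13]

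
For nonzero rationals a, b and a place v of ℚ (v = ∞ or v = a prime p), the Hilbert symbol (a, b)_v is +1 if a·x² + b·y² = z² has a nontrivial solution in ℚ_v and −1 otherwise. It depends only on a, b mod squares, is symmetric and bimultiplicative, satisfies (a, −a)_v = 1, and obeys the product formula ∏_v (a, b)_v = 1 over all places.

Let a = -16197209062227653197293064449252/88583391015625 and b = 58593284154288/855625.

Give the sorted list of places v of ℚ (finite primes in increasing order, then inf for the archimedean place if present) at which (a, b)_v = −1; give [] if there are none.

[2, 13]

Mod squares: a ≡ -75153, b ≡ 20466667. Check v ∈ {∞, 2, 3, 5, 11, 13, 19, 23, 37, 41, 43, 47}.
v=47: a=47^9·(≡26), b=47^3·(≡12) mod 47; (26|47)=-1, (12|47)=+1; (−1)^{9·3·23}·(-1)^3·(+1)^9 = +1.
v=13: a=13^5·(≡4), b=13^1·(≡7) mod 13; (4|13)=+1, (7|13)=-1; (−1)^{5·1·6}·(+1)^1·(-1)^5 = -1.
v=11: a=11^-2·(≡7), b=11^0·(≡4) mod 11; (7|11)=-1, (4|11)=+1; (−1)^{-2·0·5}·(-1)^0·(+1)^-2 = +1.
v=∞: -75153 < 0 and 20466667 > 0  ⇒  (a,b)_∞ = +1.
v=5: a=5^-8·(≡3), b=5^-4·(≡2) mod 5; (3|5)=-1, (2|5)=-1; (−1)^{-8·-4·2}·(-1)^-4·(-1)^-8 = +1.
v=2: v_2(a)=2, v_2(b)=4; units ≡ 7, 3 (mod 8); ε·ε+αω+βω = 1·1+2·1+4·0 ≡ 1  ⇒  (a,b)_2 = -1.
v=43: a=43^2·(≡36), b=43^1·(≡37) mod 43; (36|43)=+1, (37|43)=-1; (−1)^{2·1·21}·(+1)^1·(-1)^2 = +1.
v=41: a=41^1·(≡27), b=41^1·(≡6) mod 41; (27|41)=-1, (6|41)=-1; (−1)^{1·1·20}·(-1)^1·(-1)^1 = +1.
v=37: a=37^-4·(≡13), b=37^-2·(≡35) mod 37; (13|37)=-1, (35|37)=-1; (−1)^{-4·-2·18}·(-1)^-2·(-1)^-4 = +1.
v=23: a=23^2·(≡22), b=23^0·(≡8) mod 23; (22|23)=-1, (8|23)=+1; (−1)^{2·0·11}·(-1)^0·(+1)^2 = +1.
v=3: a=3^5·(≡2), b=3^4·(≡1) mod 3; (2|3)=-1, (1|3)=+1; (−1)^{5·4·1}·(-1)^4·(+1)^5 = +1.
v=19: a=19^0·(≡5), b=19^1·(≡6) mod 19; (5|19)=+1, (6|19)=+1; (−1)^{0·1·9}·(+1)^1·(+1)^0 = +1.
Ram(-75153, 20466667) = {2, 13}; no ℚ_2-point on the conic.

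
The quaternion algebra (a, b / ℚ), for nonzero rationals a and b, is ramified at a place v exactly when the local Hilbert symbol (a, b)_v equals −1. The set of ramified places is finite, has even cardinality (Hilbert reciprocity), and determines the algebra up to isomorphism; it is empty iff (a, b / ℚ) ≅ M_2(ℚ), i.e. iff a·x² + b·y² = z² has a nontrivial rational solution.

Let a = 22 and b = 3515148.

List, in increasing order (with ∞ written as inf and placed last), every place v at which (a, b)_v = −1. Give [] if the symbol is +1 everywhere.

[11, 37]

Mod squares: a ≡ 22, b ≡ 97643. Check v ∈ {∞, 2, 3, 7, 11, 13, 29, 37}.
v=13: a=13^0·(≡9), b=13^1·(≡9) mod 13; (9|13)=+1, (9|13)=+1; (−1)^{0·1·6}·(+1)^1·(+1)^0 = +1.
v=7: a=7^0·(≡1), b=7^1·(≡5) mod 7; (1|7)=+1, (5|7)=-1; (−1)^{0·1·3}·(+1)^1·(-1)^0 = +1.
v=29: a=29^0·(≡22), b=29^1·(≡21) mod 29; (22|29)=+1, (21|29)=-1; (−1)^{0·1·14}·(+1)^1·(-1)^0 = +1.
v=11: a=11^1·(≡2), b=11^0·(≡10) mod 11; (2|11)=-1, (10|11)=-1; (−1)^{1·0·5}·(-1)^0·(-1)^1 = -1.
v=∞: 22 > 0 and 97643 > 0  ⇒  (a,b)_∞ = +1.
v=37: a=37^0·(≡22), b=37^1·(≡25) mod 37; (22|37)=-1, (25|37)=+1; (−1)^{0·1·18}·(-1)^1·(+1)^0 = -1.
v=2: v_2(a)=1, v_2(b)=2; units ≡ 3, 3 (mod 8); ε·ε+αω+βω = 1·1+1·1+2·1 ≡ 0  ⇒  (a,b)_2 = +1.
v=3: a=3^0·(≡1), b=3^2·(≡2) mod 3; (1|3)=+1, (2|3)=-1; (−1)^{0·2·1}·(+1)^2·(-1)^0 = +1.
(22, 97643 / ℚ) ramifies at {11, 37}: a division algebra.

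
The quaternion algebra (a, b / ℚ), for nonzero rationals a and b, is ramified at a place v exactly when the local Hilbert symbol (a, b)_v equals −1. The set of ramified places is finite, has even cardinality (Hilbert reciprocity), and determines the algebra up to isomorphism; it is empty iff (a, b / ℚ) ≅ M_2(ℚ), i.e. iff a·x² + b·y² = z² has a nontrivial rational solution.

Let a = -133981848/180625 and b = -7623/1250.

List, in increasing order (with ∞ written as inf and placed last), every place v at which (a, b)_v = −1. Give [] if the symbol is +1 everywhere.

Mod squares: a ≡ -182, b ≡ -14. Check v ∈ {∞, 2, 3, 5, 7, 11, 13, 17}.
v=11: a=11^2·(≡1), b=11^2·(≡2) mod 11; (1|11)=+1, (2|11)=-1; (−1)^{2·2·5}·(+1)^2·(-1)^2 = +1.
v=∞: -182 < 0 and -14 < 0  ⇒  (a,b)_∞ = -1.
v=2: v_2(a)=3, v_2(b)=-1; units ≡ 5, 1 (mod 8); ε·ε+αω+βω = 0·0+3·0+-1·1 ≡ 1  ⇒  (a,b)_2 = -1.
v=3: a=3^2·(≡1), b=3^2·(≡1) mod 3; (1|3)=+1, (1|3)=+1; (−1)^{2·2·1}·(+1)^2·(+1)^2 = +1.
v=5: a=5^-4·(≡3), b=5^-4·(≡1) mod 5; (3|5)=-1, (1|5)=+1; (−1)^{-4·-4·2}·(-1)^-4·(+1)^-4 = +1.
v=13: a=13^3·(≡4), b=13^0·(≡4) mod 13; (4|13)=+1, (4|13)=+1; (−1)^{3·0·6}·(+1)^0·(+1)^3 = +1.
v=7: a=7^1·(≡1), b=7^1·(≡6) mod 7; (1|7)=+1, (6|7)=-1; (−1)^{1·1·3}·(+1)^1·(-1)^1 = +1.
v=17: a=17^-2·(≡5), b=17^0·(≡3) mod 17; (5|17)=-1, (3|17)=-1; (−1)^{-2·0·8}·(-1)^0·(-1)^-2 = +1.
|Ram(-182, -14)| = 2, even; anisotropic at {2, ∞}.

[2, inf]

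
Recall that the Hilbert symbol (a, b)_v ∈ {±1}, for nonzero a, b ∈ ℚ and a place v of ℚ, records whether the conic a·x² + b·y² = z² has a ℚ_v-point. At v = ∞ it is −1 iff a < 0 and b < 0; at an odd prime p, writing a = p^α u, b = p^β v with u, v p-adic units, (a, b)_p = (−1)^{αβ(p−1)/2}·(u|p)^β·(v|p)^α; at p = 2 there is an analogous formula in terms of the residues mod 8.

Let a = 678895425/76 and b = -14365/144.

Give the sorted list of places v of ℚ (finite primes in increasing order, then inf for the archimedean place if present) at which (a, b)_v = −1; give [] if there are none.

[2, 5, 13, 17, 19, 41]

(a, b) ≡ (6369883, -85) mod (ℚ^×)²; places V = {2, 3, 5, 13, 17, 19, 37, 41, ∞}.
(a,b)_37: α=1, u≡20; β=0, v≡30 (mod 37); (20|37)=-1, (30|37)=+1; sign (−1)^0·-1^0·+1^1 = +1.
(a,b)_13: α=1, u≡2; β=2, v≡6 (mod 13); (2|13)=-1, (6|13)=-1; sign (−1)^0·-1^2·-1^1 = -1.
(a,b)_2: α=-2, β=-4; u≡3, v≡3 (mod 8); ε(u)ε(v)=1·1, αω(v)=-2·1, βω(u)=-4·1; sum ≡ 1  ⇒  -1.
(a,b)_17: α=1, u≡13; β=1, v≡7 (mod 17); (13|17)=+1, (7|17)=-1; sign (−1)^0·+1^1·-1^1 = -1.
(a,b)_19: α=-1, u≡15; β=0, v≡12 (mod 19); (15|19)=-1, (12|19)=-1; sign (−1)^0·-1^0·-1^-1 = -1.
(a,b)_∞: sgn(6369883)=+, sgn(-85)=−, so +1.
(a,b)_5: α=2, u≡2; β=1, v≡3 (mod 5); (2|5)=-1, (3|5)=-1; sign (−1)^0·-1^1·-1^2 = -1.
(a,b)_3: α=4, u≡1; β=-2, v≡2 (mod 3); (1|3)=+1, (2|3)=-1; sign (−1)^0·+1^-2·-1^4 = +1.
(a,b)_41: α=1, u≡34; β=0, v≡11 (mod 41); (34|41)=-1, (11|41)=-1; sign (−1)^0·-1^0·-1^1 = -1.
|Ram(6369883, -85)| = 6, even; anisotropic at {2, 5, 13, 17, 19, 41}.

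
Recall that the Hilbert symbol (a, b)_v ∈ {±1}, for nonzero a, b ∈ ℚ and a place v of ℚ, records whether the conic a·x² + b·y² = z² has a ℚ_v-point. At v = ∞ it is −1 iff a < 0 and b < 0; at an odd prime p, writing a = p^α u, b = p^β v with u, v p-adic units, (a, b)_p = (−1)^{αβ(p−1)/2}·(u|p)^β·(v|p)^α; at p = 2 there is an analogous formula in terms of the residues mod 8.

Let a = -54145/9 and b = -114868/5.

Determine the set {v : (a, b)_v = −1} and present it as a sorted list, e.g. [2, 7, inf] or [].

(a, b) ≡ (-1105, -65) mod (ℚ^×)²; places V = {2, 3, 5, 7, 13, 17, 47, ∞}.
(a,b)_13: α=1, u≡11; β=1, v≡6 (mod 13); (11|13)=-1, (6|13)=-1; sign (−1)^0·-1^1·-1^1 = +1.
(a,b)_5: α=1, u≡4; β=-1, v≡2 (mod 5); (4|5)=+1, (2|5)=-1; sign (−1)^0·+1^-1·-1^1 = -1.
(a,b)_3: α=-2, u≡2; β=0, v≡1 (mod 3); (2|3)=-1, (1|3)=+1; sign (−1)^0·-1^0·+1^-2 = +1.
(a,b)_47: α=0, u≡26; β=2, v≡46 (mod 47); (26|47)=-1, (46|47)=-1; sign (−1)^0·-1^2·-1^0 = +1.
(a,b)_7: α=2, u≡4; β=0, v≡6 (mod 7); (4|7)=+1, (6|7)=-1; sign (−1)^0·+1^0·-1^2 = +1.
(a,b)_2: α=0, β=2; u≡7, v≡7 (mod 8); ε(u)ε(v)=1·1, αω(v)=0·0, βω(u)=2·0; sum ≡ 1  ⇒  -1.
(a,b)_17: α=1, u≡5; β=0, v≡7 (mod 17); (5|17)=-1, (7|17)=-1; sign (−1)^0·-1^0·-1^1 = -1.
(a,b)_∞: sgn(-1105)=−, sgn(-65)=−, so -1.
|Ram(-1105, -65)| = 4, even; anisotropic at {2, 5, 17, ∞}.

[2, 5, 17, inf]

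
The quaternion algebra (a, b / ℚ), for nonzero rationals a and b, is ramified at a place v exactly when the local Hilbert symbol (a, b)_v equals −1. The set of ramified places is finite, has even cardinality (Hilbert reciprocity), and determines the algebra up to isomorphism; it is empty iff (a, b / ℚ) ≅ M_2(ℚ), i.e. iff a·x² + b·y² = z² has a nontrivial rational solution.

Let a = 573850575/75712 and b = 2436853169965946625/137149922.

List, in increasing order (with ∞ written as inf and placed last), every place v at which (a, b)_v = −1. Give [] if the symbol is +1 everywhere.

[7, 37]

Mod squares: a ≡ 161, b ≡ 370. Check v ∈ {∞, 2, 3, 5, 7, 13, 23, 37}.
v=23: a=23^1·(≡19), b=23^2·(≡18) mod 23; (19|23)=-1, (18|23)=+1; (−1)^{1·2·11}·(-1)^2·(+1)^1 = +1.
v=37: a=37^2·(≡15), b=37^5·(≡21) mod 37; (15|37)=-1, (21|37)=+1; (−1)^{2·5·18}·(-1)^5·(+1)^2 = -1.
v=13: a=13^-2·(≡2), b=13^-4·(≡2) mod 13; (2|13)=-1, (2|13)=-1; (−1)^{-2·-4·6}·(-1)^-4·(-1)^-2 = +1.
v=∞: 161 > 0 and 370 > 0  ⇒  (a,b)_∞ = +1.
v=7: a=7^-1·(≡4), b=7^-4·(≡6) mod 7; (4|7)=+1, (6|7)=-1; (−1)^{-1·-4·3}·(+1)^-4·(-1)^-1 = -1.
v=5: a=5^2·(≡4), b=5^3·(≡4) mod 5; (4|5)=+1, (4|5)=+1; (−1)^{2·3·2}·(+1)^3·(+1)^2 = +1.
v=2: v_2(a)=-6, v_2(b)=-1; units ≡ 1, 1 (mod 8); ε·ε+αω+βω = 0·0+-6·0+-1·0 ≡ 0  ⇒  (a,b)_2 = +1.
v=3: a=3^6·(≡2), b=3^12·(≡1) mod 3; (2|3)=-1, (1|3)=+1; (−1)^{6·12·1}·(-1)^12·(+1)^6 = +1.
(161, 370 / ℚ) ramifies at {7, 37}: a division algebra.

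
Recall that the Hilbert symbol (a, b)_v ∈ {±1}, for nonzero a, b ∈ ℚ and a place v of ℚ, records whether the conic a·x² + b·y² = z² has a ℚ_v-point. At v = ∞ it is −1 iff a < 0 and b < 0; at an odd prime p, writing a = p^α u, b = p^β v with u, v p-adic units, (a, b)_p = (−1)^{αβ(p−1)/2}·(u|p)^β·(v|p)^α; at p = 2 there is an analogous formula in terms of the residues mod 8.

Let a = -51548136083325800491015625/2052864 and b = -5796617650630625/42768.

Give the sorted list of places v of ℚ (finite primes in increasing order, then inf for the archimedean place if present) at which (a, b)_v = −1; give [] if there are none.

[3, 7, 17, 19, 31, inf]

(a, b) ≡ (-42427, -121737) mod (ℚ^×)²; places V = {2, 3, 5, 7, 11, 13, 17, 19, 29, 31, ∞}.
(a,b)_17: α=2, u≡5; β=1, v≡1 (mod 17); (5|17)=-1, (1|17)=+1; sign (−1)^0·-1^1·+1^2 = -1.
(a,b)_∞: sgn(-42427)=−, sgn(-121737)=−, so -1.
(a,b)_19: α=3, u≡1; β=2, v≡14 (mod 19); (1|19)=+1, (14|19)=-1; sign (−1)^0·+1^2·-1^3 = -1.
(a,b)_5: α=8, u≡2; β=4, v≡2 (mod 5); (2|5)=-1, (2|5)=-1; sign (−1)^0·-1^4·-1^8 = +1.
(a,b)_11: α=-1, u≡3; β=-1, v≡10 (mod 11); (3|11)=+1, (10|11)=-1; sign (−1)^1·+1^-1·-1^-1 = +1.
(a,b)_3: α=-6, u≡2; β=-5, v≡2 (mod 3); (2|3)=-1, (2|3)=-1; sign (−1)^0·-1^-5·-1^-6 = -1.
(a,b)_2: α=-8, β=-4; u≡5, v≡7 (mod 8); ε(u)ε(v)=0·1, αω(v)=-8·0, βω(u)=-4·1; sum ≡ 0  ⇒  +1.
(a,b)_31: α=2, u≡12; β=1, v≡5 (mod 31); (12|31)=-1, (5|31)=+1; sign (−1)^0·-1^1·+1^2 = -1.
(a,b)_7: α=5, u≡1; β=3, v≡1 (mod 7); (1|7)=+1, (1|7)=+1; sign (−1)^1·+1^3·+1^5 = -1.
(a,b)_13: α=2, u≡7; β=2, v≡2 (mod 13); (7|13)=-1, (2|13)=-1; sign (−1)^0·-1^2·-1^2 = +1.
(a,b)_29: α=3, u≡28; β=2, v≡23 (mod 29); (28|29)=+1, (23|29)=+1; sign (−1)^0·+1^2·+1^3 = +1.
(-42427, -121737 / ℚ) ramifies at {3, 7, 17, 19, 31, ∞}: a division algebra.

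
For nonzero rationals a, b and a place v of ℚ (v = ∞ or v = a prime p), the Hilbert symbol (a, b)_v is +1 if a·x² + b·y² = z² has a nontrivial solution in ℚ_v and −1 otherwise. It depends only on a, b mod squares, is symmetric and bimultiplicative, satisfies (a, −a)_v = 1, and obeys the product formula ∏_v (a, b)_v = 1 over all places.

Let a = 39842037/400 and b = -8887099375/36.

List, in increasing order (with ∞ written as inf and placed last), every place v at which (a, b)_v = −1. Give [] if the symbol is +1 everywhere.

(a, b) ≡ (54653, -290191) mod (ℚ^×)²; places V = {2, 3, 5, 7, 11, 23, 31, 37, 41, 43, ∞}.
(a,b)_7: α=0, u≡4; β=2, v≡2 (mod 7); (4|7)=+1, (2|7)=+1; sign (−1)^0·+1^2·+1^0 = +1.
(a,b)_43: α=1, u≡36; β=0, v≡4 (mod 43); (36|43)=+1, (4|43)=+1; sign (−1)^0·+1^0·+1^1 = +1.
(a,b)_2: α=-4, β=-2; u≡5, v≡1 (mod 8); ε(u)ε(v)=0·0, αω(v)=-4·0, βω(u)=-2·1; sum ≡ 0  ⇒  +1.
(a,b)_31: α=1, u≡11; β=1, v≡18 (mod 31); (11|31)=-1, (18|31)=+1; sign (−1)^1·-1^1·+1^1 = +1.
(a,b)_11: α=0, u≡1; β=1, v≡10 (mod 11); (1|11)=+1, (10|11)=-1; sign (−1)^0·+1^1·-1^0 = +1.
(a,b)_37: α=0, u≡1; β=1, v≡11 (mod 37); (1|37)=+1, (11|37)=+1; sign (−1)^0·+1^1·+1^0 = +1.
(a,b)_∞: sgn(54653)=+, sgn(-290191)=−, so +1.
(a,b)_5: α=-2, u≡2; β=4, v≡1 (mod 5); (2|5)=-1, (1|5)=+1; sign (−1)^0·-1^4·+1^-2 = +1.
(a,b)_3: α=6, u≡2; β=-2, v≡2 (mod 3); (2|3)=-1, (2|3)=-1; sign (−1)^0·-1^-2·-1^6 = +1.
(a,b)_23: α=0, u≡14; β=1, v≡11 (mod 23); (14|23)=-1, (11|23)=-1; sign (−1)^0·-1^1·-1^0 = -1.
(a,b)_41: α=1, u≡23; β=0, v≡11 (mod 41); (23|41)=+1, (11|41)=-1; sign (−1)^0·+1^0·-1^1 = -1.
|Ram(54653, -290191)| = 2, even; anisotropic at {23, 41}.

[23, 41]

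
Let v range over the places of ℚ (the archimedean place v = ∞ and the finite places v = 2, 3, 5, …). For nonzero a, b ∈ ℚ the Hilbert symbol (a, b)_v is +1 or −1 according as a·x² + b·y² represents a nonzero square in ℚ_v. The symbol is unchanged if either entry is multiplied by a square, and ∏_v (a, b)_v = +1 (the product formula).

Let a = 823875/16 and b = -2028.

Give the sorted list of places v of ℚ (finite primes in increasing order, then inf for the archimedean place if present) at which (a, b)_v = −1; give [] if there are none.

Mod squares: a ≡ 195, b ≡ -3. Check v ∈ {∞, 2, 3, 5, 13}.
v=3: a=3^1·(≡2), b=3^1·(≡2) mod 3; (2|3)=-1, (2|3)=-1; (−1)^{1·1·1}·(-1)^1·(-1)^1 = -1.
v=∞: 195 > 0 and -3 < 0  ⇒  (a,b)_∞ = +1.
v=5: a=5^3·(≡1), b=5^0·(≡2) mod 5; (1|5)=+1, (2|5)=-1; (−1)^{3·0·2}·(+1)^0·(-1)^3 = -1.
v=13: a=13^3·(≡8), b=13^2·(≡1) mod 13; (8|13)=-1, (1|13)=+1; (−1)^{3·2·6}·(-1)^2·(+1)^3 = +1.
v=2: v_2(a)=-4, v_2(b)=2; units ≡ 3, 5 (mod 8); ε·ε+αω+βω = 1·0+-4·1+2·1 ≡ 0  ⇒  (a,b)_2 = +1.
Ram(195, -3) = {3, 5}; no ℚ_3-point on the conic.

[3, 5]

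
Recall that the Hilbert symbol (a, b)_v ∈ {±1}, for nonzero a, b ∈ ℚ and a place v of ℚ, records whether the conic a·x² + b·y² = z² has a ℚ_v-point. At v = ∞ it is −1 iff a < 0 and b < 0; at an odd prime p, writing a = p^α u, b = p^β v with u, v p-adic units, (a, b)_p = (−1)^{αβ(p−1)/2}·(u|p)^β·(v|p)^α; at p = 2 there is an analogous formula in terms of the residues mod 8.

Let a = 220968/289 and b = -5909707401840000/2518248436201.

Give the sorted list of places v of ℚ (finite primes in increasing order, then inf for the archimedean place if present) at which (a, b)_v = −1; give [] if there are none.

[23, 31]

Mod squares: a ≡ 682, b ≡ -15686. Check v ∈ {∞, 2, 3, 5, 11, 17, 19, 23, 31}.
v=5: a=5^0·(≡2), b=5^4·(≡1) mod 5; (2|5)=-1, (1|5)=+1; (−1)^{0·4·2}·(-1)^4·(+1)^0 = +1.
v=17: a=17^-2·(≡2), b=17^-8·(≡5) mod 17; (2|17)=+1, (5|17)=-1; (−1)^{-2·-8·8}·(+1)^-8·(-1)^-2 = +1.
v=11: a=11^1·(≡8), b=11^3·(≡1) mod 11; (8|11)=-1, (1|11)=+1; (−1)^{1·3·5}·(-1)^3·(+1)^1 = +1.
v=23: a=23^0·(≡20), b=23^1·(≡16) mod 23; (20|23)=-1, (16|23)=+1; (−1)^{0·1·11}·(-1)^1·(+1)^0 = -1.
v=∞: 682 > 0 and -15686 < 0  ⇒  (a,b)_∞ = +1.
v=3: a=3^4·(≡1), b=3^4·(≡1) mod 3; (1|3)=+1, (1|3)=+1; (−1)^{4·4·1}·(+1)^4·(+1)^4 = +1.
v=2: v_2(a)=3, v_2(b)=7; units ≡ 5, 5 (mod 8); ε·ε+αω+βω = 0·0+3·1+7·1 ≡ 0  ⇒  (a,b)_2 = +1.
v=31: a=31^1·(≡6), b=31^3·(≡21) mod 31; (6|31)=-1, (21|31)=-1; (−1)^{1·3·15}·(-1)^3·(-1)^1 = -1.
v=19: a=19^0·(≡9), b=19^-2·(≡18) mod 19; (9|19)=+1, (18|19)=-1; (−1)^{0·-2·9}·(+1)^-2·(-1)^0 = +1.
(682, -15686 / ℚ) ramifies at {23, 31}: a division algebra.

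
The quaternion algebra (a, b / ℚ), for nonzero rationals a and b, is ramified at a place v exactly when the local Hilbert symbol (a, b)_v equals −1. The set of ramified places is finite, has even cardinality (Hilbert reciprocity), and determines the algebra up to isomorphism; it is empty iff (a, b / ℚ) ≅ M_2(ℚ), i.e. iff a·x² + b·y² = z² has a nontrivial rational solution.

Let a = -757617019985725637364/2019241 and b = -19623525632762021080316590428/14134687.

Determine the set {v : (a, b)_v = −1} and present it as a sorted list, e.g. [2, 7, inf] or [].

(a, b) ≡ (-589, -347663729) mod (ℚ^×)²; places V = {2, 3, 7, 11, 19, 29, 31, 37, 41, 43, 53, ∞}.
(a,b)_19: α=5, u≡17; β=3, v≡4 (mod 19); (17|19)=+1, (4|19)=+1; sign (−1)^1·+1^3·+1^5 = -1.
(a,b)_11: α=2, u≡9; β=2, v≡4 (mod 11); (9|11)=+1, (4|11)=+1; sign (−1)^0·+1^2·+1^2 = +1.
(a,b)_43: α=2, u≡14; β=3, v≡16 (mod 43); (14|43)=+1, (16|43)=+1; sign (−1)^0·+1^3·+1^2 = +1.
(a,b)_2: α=2, β=2; u≡3, v≡7 (mod 8); ε(u)ε(v)=1·1, αω(v)=2·0, βω(u)=2·1; sum ≡ 1  ⇒  -1.
(a,b)_31: α=1, u≡24; β=1, v≡9 (mod 31); (24|31)=-1, (9|31)=+1; sign (−1)^1·-1^1·+1^1 = +1.
(a,b)_41: α=2, u≡17; β=2, v≡14 (mod 41); (17|41)=-1, (14|41)=-1; sign (−1)^0·-1^2·-1^2 = +1.
(a,b)_∞: sgn(-589)=−, sgn(-347663729)=−, so -1.
(a,b)_7: α=-4, u≡3; β=-5, v≡5 (mod 7); (3|7)=-1, (5|7)=-1; sign (−1)^0·-1^-5·-1^-4 = -1.
(a,b)_29: α=-2, u≡16; β=-2, v≡20 (mod 29); (16|29)=+1, (20|29)=+1; sign (−1)^0·+1^-2·+1^-2 = +1.
(a,b)_3: α=8, u≡2; β=12, v≡1 (mod 3); (2|3)=-1, (1|3)=+1; sign (−1)^0·-1^12·+1^8 = +1.
(a,b)_37: α=0, u≡1; β=3, v≡14 (mod 37); (1|37)=+1, (14|37)=-1; sign (−1)^0·+1^3·-1^0 = +1.
(a,b)_53: α=0, u≡28; β=1, v≡16 (mod 53); (28|53)=+1, (16|53)=+1; sign (−1)^0·+1^1·+1^0 = +1.
Ram(-589, -347663729) = {2, 7, 19, ∞}; no ℚ_2-point on the conic.

[2, 7, 19, inf]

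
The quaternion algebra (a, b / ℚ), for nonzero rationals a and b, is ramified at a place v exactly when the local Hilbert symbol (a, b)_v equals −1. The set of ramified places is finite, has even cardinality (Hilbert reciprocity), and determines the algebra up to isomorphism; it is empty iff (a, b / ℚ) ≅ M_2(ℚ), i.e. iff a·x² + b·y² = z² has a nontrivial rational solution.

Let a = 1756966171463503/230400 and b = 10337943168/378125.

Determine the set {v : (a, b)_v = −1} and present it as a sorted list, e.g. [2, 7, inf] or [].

Mod squares: a ≡ 7, b ≡ 22610. Check v ∈ {∞, 2, 3, 5, 7, 11, 13, 17, 19}.
v=19: a=19^2·(≡17), b=19^1·(≡18) mod 19; (17|19)=+1, (18|19)=-1; (−1)^{2·1·9}·(+1)^1·(-1)^2 = +1.
v=17: a=17^2·(≡11), b=17^1·(≡1) mod 17; (11|17)=-1, (1|17)=+1; (−1)^{2·1·8}·(-1)^1·(+1)^2 = -1.
v=2: v_2(a)=-10, v_2(b)=7; units ≡ 7, 1 (mod 8); ε·ε+αω+βω = 1·0+-10·0+7·0 ≡ 0  ⇒  (a,b)_2 = +1.
v=5: a=5^-2·(≡3), b=5^-5·(≡3) mod 5; (3|5)=-1, (3|5)=-1; (−1)^{-2·-5·2}·(-1)^-5·(-1)^-2 = -1.
v=13: a=13^2·(≡5), b=13^0·(≡1) mod 13; (5|13)=-1, (1|13)=+1; (−1)^{2·0·6}·(-1)^0·(+1)^2 = +1.
v=7: a=7^7·(≡1), b=7^3·(≡5) mod 7; (1|7)=+1, (5|7)=-1; (−1)^{7·3·3}·(+1)^3·(-1)^7 = +1.
v=11: a=11^2·(≡2), b=11^-2·(≡3) mod 11; (2|11)=-1, (3|11)=+1; (−1)^{2·-2·5}·(-1)^-2·(+1)^2 = +1.
v=∞: 7 > 0 and 22610 > 0  ⇒  (a,b)_∞ = +1.
v=3: a=3^-2·(≡1), b=3^6·(≡2) mod 3; (1|3)=+1, (2|3)=-1; (−1)^{-2·6·1}·(+1)^6·(-1)^-2 = +1.
(7, 22610 / ℚ) ramifies at {5, 17}: a division algebra.

[5, 17]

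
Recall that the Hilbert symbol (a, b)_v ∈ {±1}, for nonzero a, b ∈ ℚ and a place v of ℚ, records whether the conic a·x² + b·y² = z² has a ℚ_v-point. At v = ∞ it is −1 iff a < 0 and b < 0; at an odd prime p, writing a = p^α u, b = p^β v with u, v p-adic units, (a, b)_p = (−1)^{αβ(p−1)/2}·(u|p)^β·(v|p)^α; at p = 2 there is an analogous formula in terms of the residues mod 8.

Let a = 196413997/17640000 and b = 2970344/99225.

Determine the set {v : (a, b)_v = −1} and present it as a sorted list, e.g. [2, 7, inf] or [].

Mod squares: a ≡ 13, b ≡ 26. Check v ∈ {∞, 2, 3, 5, 7, 13, 23}.
v=3: a=3^-2·(≡1), b=3^-4·(≡2) mod 3; (1|3)=+1, (2|3)=-1; (−1)^{-2·-4·1}·(+1)^-4·(-1)^-2 = +1.
v=5: a=5^-4·(≡3), b=5^-2·(≡1) mod 5; (3|5)=-1, (1|5)=+1; (−1)^{-4·-2·2}·(-1)^-2·(+1)^-4 = +1.
v=23: a=23^2·(≡8), b=23^0·(≡3) mod 23; (8|23)=+1, (3|23)=+1; (−1)^{2·0·11}·(+1)^0·(+1)^2 = +1.
v=7: a=7^-2·(≡6), b=7^-2·(≡3) mod 7; (6|7)=-1, (3|7)=-1; (−1)^{-2·-2·3}·(-1)^-2·(-1)^-2 = +1.
v=13: a=13^5·(≡9), b=13^5·(≡11) mod 13; (9|13)=+1, (11|13)=-1; (−1)^{5·5·6}·(+1)^5·(-1)^5 = -1.
v=2: v_2(a)=-6, v_2(b)=3; units ≡ 5, 5 (mod 8); ε·ε+αω+βω = 0·0+-6·1+3·1 ≡ 1  ⇒  (a,b)_2 = -1.
v=∞: 13 > 0 and 26 > 0  ⇒  (a,b)_∞ = +1.
|Ram(13, 26)| = 2, even; anisotropic at {2, 13}.

[2, 13]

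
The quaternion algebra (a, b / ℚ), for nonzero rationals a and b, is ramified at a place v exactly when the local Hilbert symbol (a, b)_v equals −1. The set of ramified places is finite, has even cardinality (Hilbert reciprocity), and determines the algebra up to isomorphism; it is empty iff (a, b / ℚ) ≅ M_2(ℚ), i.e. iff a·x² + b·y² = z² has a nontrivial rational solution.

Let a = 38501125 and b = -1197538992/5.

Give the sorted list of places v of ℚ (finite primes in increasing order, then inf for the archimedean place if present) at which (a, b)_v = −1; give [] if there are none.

[5, 19, 29, 43]

(a, b) ≡ (1540045, -4620135) mod (ℚ^×)²; places V = {2, 3, 5, 13, 19, 29, 43, ∞}.
(a,b)_∞: sgn(1540045)=+, sgn(-4620135)=−, so +1.
(a,b)_13: α=1, u≡4; β=1, v≡9 (mod 13); (4|13)=+1, (9|13)=+1; sign (−1)^0·+1^1·+1^1 = +1.
(a,b)_43: α=1, u≡29; β=1, v≡39 (mod 43); (29|43)=-1, (39|43)=-1; sign (−1)^1·-1^1·-1^1 = -1.
(a,b)_29: α=1, u≡5; β=1, v≡3 (mod 29); (5|29)=+1, (3|29)=-1; sign (−1)^0·+1^1·-1^1 = -1.
(a,b)_19: α=1, u≡6; β=1, v≡17 (mod 19); (6|19)=+1, (17|19)=+1; sign (−1)^1·+1^1·+1^1 = -1.
(a,b)_5: α=3, u≡4; β=-1, v≡3 (mod 5); (4|5)=+1, (3|5)=-1; sign (−1)^0·+1^-1·-1^3 = -1.
(a,b)_2: α=0, β=4; u≡5, v≡1 (mod 8); ε(u)ε(v)=0·0, αω(v)=0·0, βω(u)=4·1; sum ≡ 0  ⇒  +1.
(a,b)_3: α=0, u≡1; β=5, v≡2 (mod 3); (1|3)=+1, (2|3)=-1; sign (−1)^0·+1^5·-1^0 = +1.
|Ram(1540045, -4620135)| = 4, even; anisotropic at {5, 19, 29, 43}.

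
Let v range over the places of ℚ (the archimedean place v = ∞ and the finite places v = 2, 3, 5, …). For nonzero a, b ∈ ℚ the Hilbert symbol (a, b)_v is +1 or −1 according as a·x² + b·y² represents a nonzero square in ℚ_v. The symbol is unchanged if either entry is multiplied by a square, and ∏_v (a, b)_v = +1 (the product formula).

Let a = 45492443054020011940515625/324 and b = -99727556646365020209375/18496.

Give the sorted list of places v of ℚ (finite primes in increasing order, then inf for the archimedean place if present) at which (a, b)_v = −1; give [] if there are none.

[5, 13, 31, 37]

(a, b) ≡ (894406513, -845215) mod (ℚ^×)²; places V = {2, 3, 5, 7, 11, 13, 17, 19, 31, 37, 41, ∞}.
(a,b)_13: α=3, u≡3; β=0, v≡2 (mod 13); (3|13)=+1, (2|13)=-1; sign (−1)^0·+1^0·-1^3 = -1.
(a,b)_41: α=1, u≡23; β=1, v≡5 (mod 41); (23|41)=+1, (5|41)=+1; sign (−1)^0·+1^1·+1^1 = +1.
(a,b)_2: α=-2, β=-6; u≡1, v≡1 (mod 8); ε(u)ε(v)=0·0, αω(v)=-2·0, βω(u)=-6·0; sum ≡ 0  ⇒  +1.
(a,b)_19: α=1, u≡17; β=1, v≡10 (mod 19); (17|19)=+1, (10|19)=-1; sign (−1)^1·+1^1·-1^1 = +1.
(a,b)_11: α=5, u≡1; β=6, v≡3 (mod 11); (1|11)=+1, (3|11)=+1; sign (−1)^0·+1^6·+1^5 = +1.
(a,b)_7: α=1, u≡2; β=1, v≡6 (mod 7); (2|7)=+1, (6|7)=-1; sign (−1)^1·+1^1·-1^1 = +1.
(a,b)_∞: sgn(894406513)=+, sgn(-845215)=−, so +1.
(a,b)_3: α=-4, u≡1; β=4, v≡2 (mod 3); (1|3)=+1, (2|3)=-1; sign (−1)^0·+1^4·-1^-4 = +1.
(a,b)_31: α=3, u≡17; β=3, v≡30 (mod 31); (17|31)=-1, (30|31)=-1; sign (−1)^1·-1^3·-1^3 = -1.
(a,b)_37: α=3, u≡5; β=2, v≡20 (mod 37); (5|37)=-1, (20|37)=-1; sign (−1)^0·-1^2·-1^3 = -1.
(a,b)_17: α=0, u≡6; β=-2, v≡4 (mod 17); (6|17)=-1, (4|17)=+1; sign (−1)^0·-1^-2·+1^0 = +1.
(a,b)_5: α=6, u≡2; β=5, v≡3 (mod 5); (2|5)=-1, (3|5)=-1; sign (−1)^0·-1^5·-1^6 = -1.
|Ram(894406513, -845215)| = 4, even; anisotropic at {5, 13, 31, 37}.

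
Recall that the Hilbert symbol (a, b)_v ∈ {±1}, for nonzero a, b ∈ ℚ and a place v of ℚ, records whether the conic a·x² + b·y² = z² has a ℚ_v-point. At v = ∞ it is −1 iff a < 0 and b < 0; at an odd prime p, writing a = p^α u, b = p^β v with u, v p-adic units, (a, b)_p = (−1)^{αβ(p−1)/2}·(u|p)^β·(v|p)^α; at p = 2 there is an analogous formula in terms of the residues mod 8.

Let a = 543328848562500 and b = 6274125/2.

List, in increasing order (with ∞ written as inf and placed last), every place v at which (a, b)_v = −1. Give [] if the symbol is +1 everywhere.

[5, 13]

(a, b) ≡ (273, 330) mod (ℚ^×)²; places V = {2, 3, 5, 7, 11, 13, 19, ∞}.
(a,b)_3: α=7, u≡1; β=3, v≡2 (mod 3); (1|3)=+1, (2|3)=-1; sign (−1)^1·+1^3·-1^7 = +1.
(a,b)_13: α=1, u≡7; β=2, v≡5 (mod 13); (7|13)=-1, (5|13)=-1; sign (−1)^0·-1^2·-1^1 = -1.
(a,b)_2: α=2, β=-1; u≡1, v≡5 (mod 8); ε(u)ε(v)=0·0, αω(v)=2·1, βω(u)=-1·0; sum ≡ 0  ⇒  +1.
(a,b)_19: α=2, u≡9; β=0, v≡1 (mod 19); (9|19)=+1, (1|19)=+1; sign (−1)^0·+1^0·+1^2 = +1.
(a,b)_7: α=1, u≡2; β=0, v≡2 (mod 7); (2|7)=+1, (2|7)=+1; sign (−1)^0·+1^0·+1^1 = +1.
(a,b)_5: α=6, u≡3; β=3, v≡4 (mod 5); (3|5)=-1, (4|5)=+1; sign (−1)^0·-1^3·+1^6 = -1.
(a,b)_11: α=2, u≡9; β=1, v≡7 (mod 11); (9|11)=+1, (7|11)=-1; sign (−1)^0·+1^1·-1^2 = +1.
(a,b)_∞: sgn(273)=+, sgn(330)=+, so +1.
Ram(273, 330) = {5, 13}; no ℚ_5-point on the conic.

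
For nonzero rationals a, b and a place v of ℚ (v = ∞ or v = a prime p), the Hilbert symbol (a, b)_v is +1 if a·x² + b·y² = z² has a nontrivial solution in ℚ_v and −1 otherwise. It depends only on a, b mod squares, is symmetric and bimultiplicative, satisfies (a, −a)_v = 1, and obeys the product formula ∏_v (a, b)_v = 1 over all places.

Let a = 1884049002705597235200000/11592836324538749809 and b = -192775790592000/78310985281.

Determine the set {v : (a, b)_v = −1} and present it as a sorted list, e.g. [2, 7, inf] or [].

[2, 19]

Mod squares: a ≡ 95, b ≡ -5. Check v ∈ {∞, 2, 3, 5, 7, 11, 19, 23}.
v=23: a=23^-14·(≡13), b=23^-8·(≡8) mod 23; (13|23)=+1, (8|23)=+1; (−1)^{-14·-8·11}·(+1)^-8·(+1)^-14 = +1.
v=2: v_2(a)=22, v_2(b)=16; units ≡ 7, 3 (mod 8); ε·ε+αω+βω = 1·1+22·1+16·0 ≡ 1  ⇒  (a,b)_2 = -1.
v=5: a=5^5·(≡1), b=5^3·(≡4) mod 5; (1|5)=+1, (4|5)=+1; (−1)^{5·3·2}·(+1)^3·(+1)^5 = +1.
v=7: a=7^6·(≡1), b=7^4·(≡4) mod 7; (1|7)=+1, (4|7)=+1; (−1)^{6·4·3}·(+1)^4·(+1)^6 = +1.
v=11: a=11^2·(≡8), b=11^2·(≡8) mod 11; (8|11)=-1, (8|11)=-1; (−1)^{2·2·5}·(-1)^2·(-1)^2 = +1.
v=3: a=3^12·(≡2), b=3^4·(≡1) mod 3; (2|3)=-1, (1|3)=+1; (−1)^{12·4·1}·(-1)^4·(+1)^12 = +1.
v=19: a=19^1·(≡4), b=19^0·(≡3) mod 19; (4|19)=+1, (3|19)=-1; (−1)^{1·0·9}·(+1)^0·(-1)^1 = -1.
v=∞: 95 > 0 and -5 < 0  ⇒  (a,b)_∞ = +1.
Ram(95, -5) = {2, 19}; no ℚ_2-point on the conic.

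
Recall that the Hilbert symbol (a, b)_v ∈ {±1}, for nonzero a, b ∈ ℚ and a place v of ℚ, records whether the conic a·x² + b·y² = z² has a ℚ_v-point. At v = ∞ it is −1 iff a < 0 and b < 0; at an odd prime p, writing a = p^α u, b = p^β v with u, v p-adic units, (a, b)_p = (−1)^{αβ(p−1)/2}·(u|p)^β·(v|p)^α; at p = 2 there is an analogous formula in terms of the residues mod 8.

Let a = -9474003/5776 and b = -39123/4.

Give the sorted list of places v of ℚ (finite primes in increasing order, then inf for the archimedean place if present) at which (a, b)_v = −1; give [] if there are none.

(a, b) ≡ (-2387, -483) mod (ℚ^×)²; places V = {2, 3, 7, 11, 19, 23, 31, ∞}.
(a,b)_23: α=0, u≡14; β=1, v≡6 (mod 23); (14|23)=-1, (6|23)=+1; sign (−1)^0·-1^1·+1^0 = -1.
(a,b)_7: α=3, u≡1; β=1, v≡1 (mod 7); (1|7)=+1, (1|7)=+1; sign (−1)^1·+1^1·+1^3 = -1.
(a,b)_31: α=1, u≡14; β=0, v≡23 (mod 31); (14|31)=+1, (23|31)=-1; sign (−1)^0·+1^0·-1^1 = -1.
(a,b)_11: α=1, u≡5; β=0, v≡1 (mod 11); (5|11)=+1, (1|11)=+1; sign (−1)^0·+1^0·+1^1 = +1.
(a,b)_∞: sgn(-2387)=−, sgn(-483)=−, so -1.
(a,b)_3: α=4, u≡1; β=5, v≡1 (mod 3); (1|3)=+1, (1|3)=+1; sign (−1)^0·+1^5·+1^4 = +1.
(a,b)_19: α=-2, u≡11; β=0, v≡9 (mod 19); (11|19)=+1, (9|19)=+1; sign (−1)^0·+1^0·+1^-2 = +1.
(a,b)_2: α=-4, β=-2; u≡5, v≡5 (mod 8); ε(u)ε(v)=0·0, αω(v)=-4·1, βω(u)=-2·1; sum ≡ 0  ⇒  +1.
Ram(-2387, -483) = {7, 23, 31, ∞}; no ℚ_7-point on the conic.

[7, 23, 31, inf]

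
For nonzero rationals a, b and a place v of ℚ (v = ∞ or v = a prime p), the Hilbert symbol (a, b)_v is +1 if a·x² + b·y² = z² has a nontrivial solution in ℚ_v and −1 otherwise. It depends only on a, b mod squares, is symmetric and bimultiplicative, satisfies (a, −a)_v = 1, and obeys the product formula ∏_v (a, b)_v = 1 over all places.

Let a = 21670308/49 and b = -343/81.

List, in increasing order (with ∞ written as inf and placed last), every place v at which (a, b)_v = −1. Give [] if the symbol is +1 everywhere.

Mod squares: a ≡ 601953, b ≡ -7. Check v ∈ {∞, 2, 3, 7, 11, 17, 29, 37}.
v=2: v_2(a)=2, v_2(b)=0; units ≡ 1, 1 (mod 8); ε·ε+αω+βω = 0·0+2·0+0·0 ≡ 0  ⇒  (a,b)_2 = +1.
v=17: a=17^1·(≡2), b=17^0·(≡5) mod 17; (2|17)=+1, (5|17)=-1; (−1)^{1·0·8}·(+1)^0·(-1)^1 = -1.
v=11: a=11^1·(≡1), b=11^0·(≡5) mod 11; (1|11)=+1, (5|11)=+1; (−1)^{1·0·5}·(+1)^0·(+1)^1 = +1.
v=7: a=7^-2·(≡2), b=7^3·(≡5) mod 7; (2|7)=+1, (5|7)=-1; (−1)^{-2·3·3}·(+1)^3·(-1)^-2 = +1.
v=∞: 601953 > 0 and -7 < 0  ⇒  (a,b)_∞ = +1.
v=37: a=37^1·(≡4), b=37^0·(≡25) mod 37; (4|37)=+1, (25|37)=+1; (−1)^{1·0·18}·(+1)^0·(+1)^1 = +1.
v=3: a=3^3·(≡2), b=3^-4·(≡2) mod 3; (2|3)=-1, (2|3)=-1; (−1)^{3·-4·1}·(-1)^-4·(-1)^3 = -1.
v=29: a=29^1·(≡28), b=29^0·(≡4) mod 29; (28|29)=+1, (4|29)=+1; (−1)^{1·0·14}·(+1)^0·(+1)^1 = +1.
Ram(601953, -7) = {3, 17}; no ℚ_3-point on the conic.

[3, 17]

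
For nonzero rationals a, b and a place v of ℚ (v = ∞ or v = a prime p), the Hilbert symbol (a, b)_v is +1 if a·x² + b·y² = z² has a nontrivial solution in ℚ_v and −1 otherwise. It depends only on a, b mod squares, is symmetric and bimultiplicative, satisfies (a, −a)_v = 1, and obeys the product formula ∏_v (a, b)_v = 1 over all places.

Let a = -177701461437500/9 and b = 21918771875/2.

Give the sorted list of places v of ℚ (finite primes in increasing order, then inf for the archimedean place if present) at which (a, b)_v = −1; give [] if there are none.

(a, b) ≡ (-143, 70) mod (ℚ^×)²; places V = {2, 3, 5, 7, 11, 13, ∞}.
(a,b)_11: α=1, u≡1; β=2, v≡4 (mod 11); (1|11)=+1, (4|11)=+1; sign (−1)^0·+1^2·+1^1 = +1.
(a,b)_7: α=6, u≡1; β=3, v≡3 (mod 7); (1|7)=+1, (3|7)=-1; sign (−1)^0·+1^3·-1^6 = +1.
(a,b)_5: α=6, u≡2; β=5, v≡1 (mod 5); (2|5)=-1, (1|5)=+1; sign (−1)^0·-1^5·+1^6 = -1.
(a,b)_2: α=2, β=-1; u≡1, v≡3 (mod 8); ε(u)ε(v)=0·1, αω(v)=2·1, βω(u)=-1·0; sum ≡ 0  ⇒  +1.
(a,b)_3: α=-2, u≡1; β=0, v≡1 (mod 3); (1|3)=+1, (1|3)=+1; sign (−1)^0·+1^0·+1^-2 = +1.
(a,b)_∞: sgn(-143)=−, sgn(70)=+, so +1.
(a,b)_13: α=3, u≡11; β=2, v≡11 (mod 13); (11|13)=-1, (11|13)=-1; sign (−1)^0·-1^2·-1^3 = -1.
(-143, 70 / ℚ) ramifies at {5, 13}: a division algebra.

[5, 13]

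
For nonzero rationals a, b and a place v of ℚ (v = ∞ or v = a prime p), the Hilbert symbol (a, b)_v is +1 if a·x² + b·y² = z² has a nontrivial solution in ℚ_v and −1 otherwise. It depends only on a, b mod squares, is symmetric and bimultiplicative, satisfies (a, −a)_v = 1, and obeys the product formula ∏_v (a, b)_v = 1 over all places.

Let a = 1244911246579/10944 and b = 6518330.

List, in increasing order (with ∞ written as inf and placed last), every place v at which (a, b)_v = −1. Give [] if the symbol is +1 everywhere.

Mod squares: a ≡ 1729, b ≡ 38570. Check v ∈ {∞, 2, 3, 5, 7, 11, 13, 19, 29, 31}.
v=29: a=29^0·(≡21), b=29^1·(≡20) mod 29; (21|29)=-1, (20|29)=+1; (−1)^{0·1·14}·(-1)^1·(+1)^0 = -1.
v=3: a=3^-2·(≡1), b=3^0·(≡2) mod 3; (1|3)=+1, (2|3)=-1; (−1)^{-2·0·1}·(+1)^0·(-1)^-2 = +1.
v=7: a=7^7·(≡1), b=7^1·(≡1) mod 7; (1|7)=+1, (1|7)=+1; (−1)^{7·1·3}·(+1)^1·(+1)^7 = -1.
v=5: a=5^0·(≡1), b=5^1·(≡1) mod 5; (1|5)=+1, (1|5)=+1; (−1)^{0·1·2}·(+1)^1·(+1)^0 = +1.
v=2: v_2(a)=-6, v_2(b)=1; units ≡ 1, 5 (mod 8); ε·ε+αω+βω = 0·0+-6·1+1·0 ≡ 0  ⇒  (a,b)_2 = +1.
v=13: a=13^1·(≡12), b=13^2·(≡12) mod 13; (12|13)=+1, (12|13)=+1; (−1)^{1·2·6}·(+1)^2·(+1)^1 = +1.
v=∞: 1729 > 0 and 38570 > 0  ⇒  (a,b)_∞ = +1.
v=11: a=11^2·(≡7), b=11^0·(≡5) mod 11; (7|11)=-1, (5|11)=+1; (−1)^{2·0·5}·(-1)^0·(+1)^2 = +1.
v=31: a=31^2·(≡24), b=31^0·(≡22) mod 31; (24|31)=-1, (22|31)=-1; (−1)^{2·0·15}·(-1)^0·(-1)^2 = +1.
v=19: a=19^-1·(≡12), b=19^1·(≡6) mod 19; (12|19)=-1, (6|19)=+1; (−1)^{-1·1·9}·(-1)^1·(+1)^-1 = +1.
(1729, 38570 / ℚ) ramifies at {7, 29}: a division algebra.

[7, 29]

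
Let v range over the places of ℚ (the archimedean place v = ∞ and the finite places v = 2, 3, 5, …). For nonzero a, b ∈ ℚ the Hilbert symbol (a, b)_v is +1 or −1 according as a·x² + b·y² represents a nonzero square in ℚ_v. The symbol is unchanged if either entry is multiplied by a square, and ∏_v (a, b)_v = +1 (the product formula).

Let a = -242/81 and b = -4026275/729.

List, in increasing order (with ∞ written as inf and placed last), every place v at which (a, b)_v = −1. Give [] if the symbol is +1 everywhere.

(a, b) ≡ (-2, -11) mod (ℚ^×)²; places V = {2, 3, 5, 11, ∞}.
(a,b)_2: α=1, β=0; u≡7, v≡5 (mod 8); ε(u)ε(v)=1·0, αω(v)=1·1, βω(u)=0·0; sum ≡ 1  ⇒  -1.
(a,b)_∞: sgn(-2)=−, sgn(-11)=−, so -1.
(a,b)_5: α=0, u≡3; β=2, v≡1 (mod 5); (3|5)=-1, (1|5)=+1; sign (−1)^0·-1^2·+1^0 = +1.
(a,b)_3: α=-4, u≡1; β=-6, v≡1 (mod 3); (1|3)=+1, (1|3)=+1; sign (−1)^0·+1^-6·+1^-4 = +1.
(a,b)_11: α=2, u≡5; β=5, v≡10 (mod 11); (5|11)=+1, (10|11)=-1; sign (−1)^0·+1^5·-1^2 = +1.
Ram(-2, -11) = {2, ∞}; no ℚ_2-point on the conic.

[2, inf]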